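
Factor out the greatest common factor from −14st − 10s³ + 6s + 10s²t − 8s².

−14st − 10s³ + 6s + 10s²t − 8s²
= 2(−7st − 5s³ + 3s + 5s²t − 4s²)    [factor out 2]
= 2s(−7t − 5s² + 3 + 5st − 4s)    [factor out s]

2s(−7t − 5s² + 3 + 5st − 4s)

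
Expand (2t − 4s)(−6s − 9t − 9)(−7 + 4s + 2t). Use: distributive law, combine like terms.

−168st + 144s^2t − 24st^2 + 90t^2 − 36t^3 + 126t − 24s^2 + 96s^3 − 252s

(2t − 4s)(−6s − 9t − 9)(−7 + 4s + 2t)
= (−12st − 18t^2 − 18t + 24s^2 + 36st + 36s)(−7 + 4s + 2t)    [distributive law]
= (24st − 18t^2 − 18t + 24s^2 + 36s)(−7 + 4s + 2t)    [combine like terms]
= −168st + 96s^2t + 48st^2 + 126t^2 − 72st^2 − 36t^3 + 126t − 72st − 36t^2 − 168s^2 + 96s^3 + 48s^2t − 252s + 144s^2 + 72st    [distributive law]
= −168st + 144s^2t − 24st^2 + 90t^2 − 36t^3 + 126t − 24s^2 + 96s^3 − 252s    [combine like terms]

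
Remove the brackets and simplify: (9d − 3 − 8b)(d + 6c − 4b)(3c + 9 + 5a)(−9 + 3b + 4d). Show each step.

(9d − 3 − 8b)(d + 6c − 4b)(3c + 9 + 5a)(−9 + 3b + 4d)
= (9d^2 + 54cd − 36bd − 3d − 18c + 12b − 8bd − 48bc + 32b^2)(3c + 9 + 5a)(−9 + 3b + 4d)    [distributive law]
= (9d^2 + 54cd − 44bd − 3d − 18c + 12b − 48bc + 32b^2)(3c + 9 + 5a)(−9 + 3b + 4d)    [combine like terms]
= (27cd^2 + 81d^2 + 45ad^2 + 162c^2d + 486cd + 270acd − 132bcd − 396bd − 220abd − 9cd − 27d − 15ad − 54c^2 − 162c − 90ac + 36bc + 108b + 60ab − 144bc^2 − 432bc − 240abc + 96b^2c + 288b^2 + 160ab^2)(−9 + 3b + 4d)    [distributive law]
= (27cd^2 + 81d^2 + 45ad^2 + 162c^2d + 477cd + 270acd − 132bcd − 396bd − 220abd − 27d − 15ad − 54c^2 − 162c − 90ac − 396bc + 108b + 60ab − 144bc^2 − 240abc + 96b^2c + 288b^2 + 160ab^2)(−9 + 3b + 4d)    [combine like terms]
= −243cd^2 + 81bcd^2 + 108cd^3 − 729d^2 + 243bd^2 + 324d^3 − 405ad^2 + 135abd^2 + 180ad^3 − 1458c^2d + 486bc^2d + 648c^2d^2 − 4293cd + 1431bcd + 1908cd^2 − 2430acd + 810abcd + 1080acd^2 + 1188bcd − 396b^2cd − 528bcd^2 + 3564bd − 1188b^2d − 1584bd^2 + 1980abd − 660ab^2d − 880abd^2 + 243d − 81bd − 108d^2 + 135ad − 45abd − 60ad^2 + 486c^2 − 162bc^2 − 216c^2d + 1458c − 486bc − 648cd + 810ac − 270abc − 360acd + 3564bc − 1188b^2c − 1584bcd − 972b + 324b^2 + 432bd − 540ab + 180ab^2 + 240abd + 1296bc^2 − 432b^2c^2 − 576bc^2d + 2160abc − 720ab^2c − 960abcd − 864b^2c + 288b^3c + 384b^2cd − 2592b^2 + 864b^3 + 1152b^2d − 1440ab^2 + 480ab^3 + 640ab^2d    [distributive law]
= 1665cd^2 − 447bcd^2 + 108cd^3 − 837d^2 − 1341bd^2 + 324d^3 − 465ad^2 − 745abd^2 + 180ad^3 − 1674c^2d − 90bc^2d + 648c^2d^2 − 4941cd + 1035bcd − 2790acd − 150abcd + 1080acd^2 − 12b^2cd + 3915bd − 36b^2d + 2175abd − 20ab^2d + 243d + 135ad + 486c^2 + 1134bc^2 + 1458c + 3078bc + 810ac + 1890abc − 2052b^2c − 972b − 2268b^2 − 540ab − 1260ab^2 − 432b^2c^2 − 720ab^2c + 288b^3c + 864b^3 + 480ab^3    [combine like terms]

1665cd^2 − 447bcd^2 + 108cd^3 − 837d^2 − 1341bd^2 + 324d^3 − 465ad^2 − 745abd^2 + 180ad^3 − 1674c^2d − 90bc^2d + 648c^2d^2 − 4941cd + 1035bcd − 2790acd − 150abcd + 1080acd^2 − 12b^2cd + 3915bd − 36b^2d + 2175abd − 20ab^2d + 243d + 135ad + 486c^2 + 1134bc^2 + 1458c + 3078bc + 810ac + 1890abc − 2052b^2c − 972b − 2268b^2 − 540ab − 1260ab^2 − 432b^2c^2 − 720ab^2c + 288b^3c + 864b^3 + 480ab^3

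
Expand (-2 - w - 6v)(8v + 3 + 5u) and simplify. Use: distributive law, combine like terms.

(-2 - w - 6v)(8v + 3 + 5u)
= -16v - 6 - 10u - 8vw - 3w - 5uw - 48v² - 18v - 30uv    [distributive law]
= -34v - 6 - 10u - 8vw - 3w - 5uw - 48v² - 30uv    [combine like terms]

-34v - 6 - 10u - 8vw - 3w - 5uw - 48v² - 30uv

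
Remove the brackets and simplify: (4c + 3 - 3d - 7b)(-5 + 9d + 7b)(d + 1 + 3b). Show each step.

16cd - 20c - 32bc + 36cd^2 + 136bcd + 84b^2c + 27d - 15 + 11b + 15d^2 + 98bd + 119b^2 - 27d^3 - 165bd^2 - 301b^2d - 147b^3

(4c + 3 - 3d - 7b)(-5 + 9d + 7b)(d + 1 + 3b)
= (-20c + 36cd + 28bc - 15 + 27d + 21b + 15d - 27d^2 - 21bd + 35b - 63bd - 49b^2)(d + 1 + 3b)    [distributive law]
= (-20c + 36cd + 28bc - 15 + 42d + 56b - 27d^2 - 84bd - 49b^2)(d + 1 + 3b)    [combine like terms]
= -20cd - 20c - 60bc + 36cd^2 + 36cd + 108bcd + 28bcd + 28bc + 84b^2c - 15d - 15 - 45b + 42d^2 + 42d + 126bd + 56bd + 56b + 168b^2 - 27d^3 - 27d^2 - 81bd^2 - 84bd^2 - 84bd - 252b^2d - 49b^2d - 49b^2 - 147b^3    [distributive law]
= 16cd - 20c - 32bc + 36cd^2 + 136bcd + 84b^2c + 27d - 15 + 11b + 15d^2 + 98bd + 119b^2 - 27d^3 - 165bd^2 - 301b^2d - 147b^3    [combine like terms]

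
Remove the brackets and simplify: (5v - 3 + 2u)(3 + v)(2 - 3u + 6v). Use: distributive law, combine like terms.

(5v - 3 + 2u)(3 + v)(2 - 3u + 6v)
= (15v + 5v^2 - 9 - 3v + 6u + 2uv)(2 - 3u + 6v)    [distributive law]
= (12v + 5v^2 - 9 + 6u + 2uv)(2 - 3u + 6v)    [combine like terms]
= 24v - 36uv + 72v^2 + 10v^2 - 15uv^2 + 30v^3 - 18 + 27u - 54v + 12u - 18u^2 + 36uv + 4uv - 6u^2v + 12uv^2    [distributive law]
= -30v + 4uv + 82v^2 - 3uv^2 + 30v^3 - 18 + 39u - 18u^2 - 6u^2v    [combine like terms]

-30v + 4uv + 82v^2 - 3uv^2 + 30v^3 - 18 + 39u - 18u^2 - 6u^2v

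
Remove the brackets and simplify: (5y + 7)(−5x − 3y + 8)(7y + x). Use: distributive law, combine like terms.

(5y + 7)(−5x − 3y + 8)(7y + x)
= (−25xy − 15y^2 + 40y − 35x − 21y + 56)(7y + x)    [distributive law]
= (−25xy − 15y^2 + 19y − 35x + 56)(7y + x)    [combine like terms]
= −175xy^2 − 25x^2y − 105y^3 − 15xy^2 + 133y^2 + 19xy − 245xy − 35x^2 + 392y + 56x    [distributive law]
= −190xy^2 − 25x^2y − 105y^3 + 133y^2 − 226xy − 35x^2 + 392y + 56x    [combine like terms]

−190xy^2 − 25x^2y − 105y^3 + 133y^2 − 226xy − 35x^2 + 392y + 56x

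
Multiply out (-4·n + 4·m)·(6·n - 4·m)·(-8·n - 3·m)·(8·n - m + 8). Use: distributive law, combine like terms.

1536·n^4 - 2176·m·n^3 + 1536·n^3 + 312·m^2·n^2 - 1984·m·n^2 + 376·m^3·n + 64·m^2·n - 48·m^4 + 384·m^3

(-4·n + 4·m)·(6·n - 4·m)·(-8·n - 3·m)·(8·n - m + 8)
= (-24·n^2 + 16·m·n + 24·m·n - 16·m^2)·(-8·n - 3·m)·(8·n - m + 8)    [distributive law]
= (-24·n^2 + 40·m·n - 16·m^2)·(-8·n - 3·m)·(8·n - m + 8)    [combine like terms]
= (192·n^3 + 72·m·n^2 - 320·m·n^2 - 120·m^2·n + 128·m^2·n + 48·m^3)·(8·n - m + 8)    [distributive law]
= (192·n^3 - 248·m·n^2 + 8·m^2·n + 48·m^3)·(8·n - m + 8)    [combine like terms]
= 1536·n^4 - 192·m·n^3 + 1536·n^3 - 1984·m·n^3 + 248·m^2·n^2 - 1984·m·n^2 + 64·m^2·n^2 - 8·m^3·n + 64·m^2·n + 384·m^3·n - 48·m^4 + 384·m^3    [distributive law]
= 1536·n^4 - 2176·m·n^3 + 1536·n^3 + 312·m^2·n^2 - 1984·m·n^2 + 376·m^3·n + 64·m^2·n - 48·m^4 + 384·m^3    [combine like terms]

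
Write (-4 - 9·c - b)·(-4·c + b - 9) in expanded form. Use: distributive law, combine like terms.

(-4 - 9·c - b)·(-4·c + b - 9)
= 16·c - 4·b + 36 + 36·c^2 - 9·b·c + 81·c + 4·b·c - b^2 + 9·b    [distributive law]
= 97·c + 5·b + 36 + 36·c^2 - 5·b·c - b^2    [combine like terms]

97·c + 5·b + 36 + 36·c^2 - 5·b·c - b^2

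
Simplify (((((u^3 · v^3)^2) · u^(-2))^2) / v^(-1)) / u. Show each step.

u^7·v^13

(((((u^3 · v^3)^2) · u^(-2))^2) / v^(-1)) / u
= (((((u^3 · v^3)^2)^2) · ((u^(-2))^2)) / v^(-1)) / u    [power of a product]
= ((((u^3 · v^3)^4) · ((u^(-2))^2)) / v^(-1)) / u    [power of a power]
= (((((u^3)^4) · ((v^3)^4)) · ((u^(-2))^2)) / v^(-1)) / u    [power of a product]
= (((u^12 · ((v^3)^4)) · ((u^(-2))^2)) / v^(-1)) / u    [power of a power]
= (((u^12 · v^12) · ((u^(-2))^2)) / v^(-1)) / u    [power of a power]
= (((u^12 · v^12) · u^(-4)) / v^(-1)) / u    [power of a power]
= u^7·v^13    [quotient of powers; product of powers]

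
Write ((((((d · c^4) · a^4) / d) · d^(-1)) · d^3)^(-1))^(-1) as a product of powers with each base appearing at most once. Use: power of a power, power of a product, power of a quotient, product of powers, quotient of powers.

a^4c^4d^2

((((((d · c^4) · a^4) / d) · d^(-1)) · d^3)^(-1))^(-1)
= (((((d · c^4) · a^4) / d) · d^(-1)) · d^3)^1    [power of a power]
= (((((d · c^4) · a^4) / d) · d^(-1))^1) · ((d^3)^1)    [power of a product]
= (((((d · c^4) · a^4) / d)^1) · ((d^(-1))^1)) · ((d^3)^1)    [power of a product]
= (((((d · c^4) · a^4)^1) / (d^1)) · ((d^(-1))^1)) · ((d^3)^1)    [power of a quotient]
= (((((d · c^4)^1) · ((a^4)^1)) / (d^1)) · ((d^(-1))^1)) · ((d^3)^1)    [power of a product]
= (((((d^1) · ((c^4)^1)) · ((a^4)^1)) / (d^1)) · ((d^(-1))^1)) · ((d^3)^1)    [power of a product]
= ((((d · ((c^4)^1)) · ((a^4)^1)) / (d^1)) · ((d^(-1))^1)) · ((d^3)^1)    [power of a power]
= ((((d · c^4) · ((a^4)^1)) / (d^1)) · ((d^(-1))^1)) · ((d^3)^1)    [power of a power]
= ((((d · c^4) · a^4) / (d^1)) · ((d^(-1))^1)) · ((d^3)^1)    [power of a power]
= ((((d · c^4) · a^4) / d) · ((d^(-1))^1)) · ((d^3)^1)    [power of a power]
= ((((d · c^4) · a^4) / d) · d^(-1)) · ((d^3)^1)    [power of a power]
= ((((d · c^4) · a^4) / d) · d^(-1)) · d^3    [power of a power]
= a^4c^4d^2    [quotient of powers; product of powers]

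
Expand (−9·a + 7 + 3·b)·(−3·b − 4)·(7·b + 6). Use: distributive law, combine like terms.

(−9·a + 7 + 3·b)·(−3·b − 4)·(7·b + 6)
= (27·a·b + 36·a − 21·b − 28 − 9·b^2 − 12·b)·(7·b + 6)    [distributive law]
= (27·a·b + 36·a − 33·b − 28 − 9·b^2)·(7·b + 6)    [combine like terms]
= 189·a·b^2 + 162·a·b + 252·a·b + 216·a − 231·b^2 − 198·b − 196·b − 168 − 63·b^3 − 54·b^2    [distributive law]
= 189·a·b^2 + 414·a·b + 216·a − 285·b^2 − 394·b − 168 − 63·b^3    [combine like terms]

189·a·b^2 + 414·a·b + 216·a − 285·b^2 − 394·b − 168 − 63·b^3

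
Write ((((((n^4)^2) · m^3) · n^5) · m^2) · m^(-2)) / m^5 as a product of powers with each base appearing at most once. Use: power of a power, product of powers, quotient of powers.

m^(-2)n^13

((((((n^4)^2) · m^3) · n^5) · m^2) · m^(-2)) / m^5
= (((((n^8) · m^3) · n^5) · m^2) · m^(-2)) / m^5    [power of a power]
= m^(-2)n^13    [quotient of powers; product of powers]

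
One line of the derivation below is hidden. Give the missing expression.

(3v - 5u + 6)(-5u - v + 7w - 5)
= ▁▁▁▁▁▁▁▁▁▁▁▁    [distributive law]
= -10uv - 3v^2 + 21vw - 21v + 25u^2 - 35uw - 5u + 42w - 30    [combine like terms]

Applying distributive law to the line above:

-15uv - 3v^2 + 21vw - 15v + 25u^2 + 5uv - 35uw + 25u - 30u - 6v + 42w - 30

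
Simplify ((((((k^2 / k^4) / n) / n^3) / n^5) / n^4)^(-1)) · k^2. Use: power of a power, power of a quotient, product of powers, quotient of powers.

k^4n^13

((((((k^2 / k^4) / n) / n^3) / n^5) / n^4)^(-1)) · k^2
= ((((((k^2 / k^4) / n) / n^3) / n^5)^(-1)) / ((n^4)^(-1))) · k^2    [power of a quotient]
= ((((((k^2 / k^4) / n) / n^3)^(-1)) / ((n^5)^(-1))) / ((n^4)^(-1))) · k^2    [power of a quotient]
= ((((((k^2 / k^4) / n)^(-1)) / ((n^3)^(-1))) / ((n^5)^(-1))) / ((n^4)^(-1))) · k^2    [power of a quotient]
= ((((((k^2 / k^4)^(-1)) / (n^(-1))) / ((n^3)^(-1))) / ((n^5)^(-1))) / ((n^4)^(-1))) · k^2    [power of a quotient]
= (((((((k^2)^(-1)) / ((k^4)^(-1))) / (n^(-1))) / ((n^3)^(-1))) / ((n^5)^(-1))) / ((n^4)^(-1))) · k^2    [power of a quotient]
= (((((k^(-2) / ((k^4)^(-1))) / (n^(-1))) / ((n^3)^(-1))) / ((n^5)^(-1))) / ((n^4)^(-1))) · k^2    [power of a power]
= (((((k^(-2) / k^(-4)) / (n^(-1))) / ((n^3)^(-1))) / ((n^5)^(-1))) / ((n^4)^(-1))) · k^2    [power of a power]
= ((((k^2 / (n^(-1))) / ((n^3)^(-1))) / ((n^5)^(-1))) / ((n^4)^(-1))) · k^2    [quotient of powers]
= ((((k^2 / n^(-1)) / n^(-3)) / ((n^5)^(-1))) / ((n^4)^(-1))) · k^2    [power of a power]
= ((((k^2 / n^(-1)) / n^(-3)) / n^(-5)) / ((n^4)^(-1))) · k^2    [power of a power]
= ((((k^2 / n^(-1)) / n^(-3)) / n^(-5)) / n^(-4)) · k^2    [power of a power]
= k^4n^13    [quotient of powers; product of powers]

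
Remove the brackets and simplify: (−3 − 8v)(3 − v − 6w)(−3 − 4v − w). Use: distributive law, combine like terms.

(−3 − 8v)(3 − v − 6w)(−3 − 4v − w)
= (−9 + 3v + 18w − 24v + 8v² + 48vw)(−3 − 4v − w)    [distributive law]
= (−9 − 21v + 18w + 8v² + 48vw)(−3 − 4v − w)    [combine like terms]
= 27 + 36v + 9w + 63v + 84v² + 21vw − 54w − 72vw − 18w² − 24v² − 32v³ − 8v²w − 144vw − 192v²w − 48vw²    [distributive law]
= 27 + 99v − 45w + 60v² − 195vw − 18w² − 32v³ − 200v²w − 48vw²    [combine like terms]

27 + 99v − 45w + 60v² − 195vw − 18w² − 32v³ − 200v²w − 48vw²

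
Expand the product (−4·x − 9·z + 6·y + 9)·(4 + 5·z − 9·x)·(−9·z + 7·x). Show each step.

936·x·z − 679·x^2 − 864·x·z^2 + 103·x^2·z + 252·x^3 − 81·z^2 + 405·z^3 − 216·y·z + 168·x·y − 270·y·z^2 + 696·x·y·z − 378·x^2·y − 324·z + 252·x

(−4·x − 9·z + 6·y + 9)·(4 + 5·z − 9·x)·(−9·z + 7·x)
= (−16·x − 20·x·z + 36·x^2 − 36·z − 45·z^2 + 81·x·z + 24·y + 30·y·z − 54·x·y + 36 + 45·z − 81·x)·(−9·z + 7·x)    [distributive law]
= (−97·x + 61·x·z + 36·x^2 + 9·z − 45·z^2 + 24·y + 30·y·z − 54·x·y + 36)·(−9·z + 7·x)    [combine like terms]
= 873·x·z − 679·x^2 − 549·x·z^2 + 427·x^2·z − 324·x^2·z + 252·x^3 − 81·z^2 + 63·x·z + 405·z^3 − 315·x·z^2 − 216·y·z + 168·x·y − 270·y·z^2 + 210·x·y·z + 486·x·y·z − 378·x^2·y − 324·z + 252·x    [distributive law]
= 936·x·z − 679·x^2 − 864·x·z^2 + 103·x^2·z + 252·x^3 − 81·z^2 + 405·z^3 − 216·y·z + 168·x·y − 270·y·z^2 + 696·x·y·z − 378·x^2·y − 324·z + 252·x    [combine like terms]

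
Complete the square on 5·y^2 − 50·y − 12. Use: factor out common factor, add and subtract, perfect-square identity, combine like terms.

5(y − 5)^2 − 137

5·y^2 − 50·y − 12
= 5(y^2 − 10·y) − 12    [factor out 5 from the y-terms]
= 5(y^2 − 10·y + 25 − 25) − 12    [add and subtract 25 inside the bracket]
= 5(y − 5)^2 − 125 − 12    [perfect-square identity]
= 5(y − 5)^2 − 137    [combine constants]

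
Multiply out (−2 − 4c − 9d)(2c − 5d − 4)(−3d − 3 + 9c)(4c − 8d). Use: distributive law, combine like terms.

432c²d − 4068cd² + 144c² − 936cd + 528c³ + 2184d³ + 1296d² − 96c + 192d + 744c³d + 1260c²d² − 288c⁴ − 3732cd³ + 1080d⁴

(−2 − 4c − 9d)(2c − 5d − 4)(−3d − 3 + 9c)(4c − 8d)
= (−4c + 10d + 8 − 8c² + 20cd + 16c − 18cd + 45d² + 36d)(−3d − 3 + 9c)(4c − 8d)    [distributive law]
= (12c + 46d + 8 − 8c² + 2cd + 45d²)(−3d − 3 + 9c)(4c − 8d)    [combine like terms]
= (−36cd − 36c + 108c² − 138d² − 138d + 414cd − 24d − 24 + 72c + 24c²d + 24c² − 72c³ − 6cd² − 6cd + 18c²d − 135d³ − 135d² + 405cd²)(4c − 8d)    [distributive law]
= (372cd + 36c + 132c² − 273d² − 162d − 24 + 42c²d − 72c³ + 399cd² − 135d³)(4c − 8d)    [combine like terms]
= 1488c²d − 2976cd² + 144c² − 288cd + 528c³ − 1056c²d − 1092cd² + 2184d³ − 648cd + 1296d² − 96c + 192d + 168c³d − 336c²d² − 288c⁴ + 576c³d + 1596c²d² − 3192cd³ − 540cd³ + 1080d⁴    [distributive law]
= 432c²d − 4068cd² + 144c² − 936cd + 528c³ + 2184d³ + 1296d² − 96c + 192d + 744c³d + 1260c²d² − 288c⁴ − 3732cd³ + 1080d⁴    [combine like terms]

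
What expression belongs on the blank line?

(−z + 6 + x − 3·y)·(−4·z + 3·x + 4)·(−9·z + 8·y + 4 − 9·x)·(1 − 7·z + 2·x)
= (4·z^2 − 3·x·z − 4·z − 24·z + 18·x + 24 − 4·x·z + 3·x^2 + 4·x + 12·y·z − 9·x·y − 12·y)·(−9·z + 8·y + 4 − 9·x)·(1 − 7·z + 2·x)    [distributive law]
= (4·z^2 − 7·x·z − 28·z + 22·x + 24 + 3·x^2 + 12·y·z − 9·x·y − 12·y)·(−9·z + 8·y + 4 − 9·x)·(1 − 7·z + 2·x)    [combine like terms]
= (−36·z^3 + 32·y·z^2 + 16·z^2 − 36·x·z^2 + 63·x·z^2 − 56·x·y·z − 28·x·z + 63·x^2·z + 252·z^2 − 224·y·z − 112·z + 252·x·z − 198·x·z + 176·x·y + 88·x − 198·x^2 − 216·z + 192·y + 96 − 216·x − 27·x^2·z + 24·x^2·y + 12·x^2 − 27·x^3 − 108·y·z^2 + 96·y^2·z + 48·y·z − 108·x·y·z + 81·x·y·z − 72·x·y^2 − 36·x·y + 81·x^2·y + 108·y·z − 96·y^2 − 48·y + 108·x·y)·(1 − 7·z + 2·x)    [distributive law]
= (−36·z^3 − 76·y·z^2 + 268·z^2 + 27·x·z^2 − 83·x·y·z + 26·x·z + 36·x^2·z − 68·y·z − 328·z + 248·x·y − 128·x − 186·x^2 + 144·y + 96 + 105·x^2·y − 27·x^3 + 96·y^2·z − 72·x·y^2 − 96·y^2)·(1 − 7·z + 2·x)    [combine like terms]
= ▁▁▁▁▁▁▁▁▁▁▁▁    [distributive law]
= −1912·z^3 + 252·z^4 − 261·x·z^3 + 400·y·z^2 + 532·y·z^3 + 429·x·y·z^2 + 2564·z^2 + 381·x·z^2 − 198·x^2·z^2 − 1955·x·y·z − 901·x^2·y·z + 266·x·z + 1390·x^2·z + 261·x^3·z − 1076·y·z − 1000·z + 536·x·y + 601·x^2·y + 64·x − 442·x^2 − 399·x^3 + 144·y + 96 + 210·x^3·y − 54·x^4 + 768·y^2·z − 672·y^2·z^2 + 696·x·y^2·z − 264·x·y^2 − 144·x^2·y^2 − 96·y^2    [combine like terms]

By distributive law:

−36·z^3 + 252·z^4 − 72·x·z^3 − 76·y·z^2 + 532·y·z^3 − 152·x·y·z^2 + 268·z^2 − 1876·z^3 + 536·x·z^2 + 27·x·z^2 − 189·x·z^3 + 54·x^2·z^2 − 83·x·y·z + 581·x·y·z^2 − 166·x^2·y·z + 26·x·z − 182·x·z^2 + 52·x^2·z + 36·x^2·z − 252·x^2·z^2 + 72·x^3·z − 68·y·z + 476·y·z^2 − 136·x·y·z − 328·z + 2296·z^2 − 656·x·z + 248·x·y − 1736·x·y·z + 496·x^2·y − 128·x + 896·x·z − 256·x^2 − 186·x^2 + 1302·x^2·z − 372·x^3 + 144·y − 1008·y·z + 288·x·y + 96 − 672·z + 192·x + 105·x^2·y − 735·x^2·y·z + 210·x^3·y − 27·x^3 + 189·x^3·z − 54·x^4 + 96·y^2·z − 672·y^2·z^2 + 192·x·y^2·z − 72·x·y^2 + 504·x·y^2·z − 144·x^2·y^2 − 96·y^2 + 672·y^2·z − 192·x·y^2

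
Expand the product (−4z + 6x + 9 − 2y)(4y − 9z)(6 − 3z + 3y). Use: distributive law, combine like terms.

−339yz + 102yz^2 + 30y^2z + 459z^2 − 108z^3 + 144xy − 234xyz + 72xy^2 − 324xz + 162xz^2 + 216y + 60y^2 − 486z − 24y^3

(−4z + 6x + 9 − 2y)(4y − 9z)(6 − 3z + 3y)
= (−16yz + 36z^2 + 24xy − 54xz + 36y − 81z − 8y^2 + 18yz)(6 − 3z + 3y)    [distributive law]
= (2yz + 36z^2 + 24xy − 54xz + 36y − 81z − 8y^2)(6 − 3z + 3y)    [combine like terms]
= 12yz − 6yz^2 + 6y^2z + 216z^2 − 108z^3 + 108yz^2 + 144xy − 72xyz + 72xy^2 − 324xz + 162xz^2 − 162xyz + 216y − 108yz + 108y^2 − 486z + 243z^2 − 243yz − 48y^2 + 24y^2z − 24y^3    [distributive law]
= −339yz + 102yz^2 + 30y^2z + 459z^2 − 108z^3 + 144xy − 234xyz + 72xy^2 − 324xz + 162xz^2 + 216y + 60y^2 − 486z − 24y^3    [combine like terms]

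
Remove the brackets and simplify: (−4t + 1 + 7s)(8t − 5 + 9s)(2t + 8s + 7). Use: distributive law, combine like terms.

(−4t + 1 + 7s)(8t − 5 + 9s)(2t + 8s + 7)
= (−32t^2 + 20t − 36st + 8t − 5 + 9s + 56st − 35s + 63s^2)(2t + 8s + 7)    [distributive law]
= (−32t^2 + 28t + 20st − 5 − 26s + 63s^2)(2t + 8s + 7)    [combine like terms]
= −64t^3 − 256st^2 − 224t^2 + 56t^2 + 224st + 196t + 40st^2 + 160s^2t + 140st − 10t − 40s − 35 − 52st − 208s^2 − 182s + 126s^2t + 504s^3 + 441s^2    [distributive law]
= −64t^3 − 216st^2 − 168t^2 + 312st + 186t + 286s^2t − 222s − 35 + 233s^2 + 504s^3    [combine like terms]

−64t^3 − 216st^2 − 168t^2 + 312st + 186t + 286s^2t − 222s − 35 + 233s^2 + 504s^3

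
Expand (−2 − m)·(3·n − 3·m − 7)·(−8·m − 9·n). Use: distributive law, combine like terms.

−69·m·n + 54·n^2 − 104·m^2 − 112·m − 126·n − 3·m^2·n + 27·m·n^2 − 24·m^3

(−2 − m)·(3·n − 3·m − 7)·(−8·m − 9·n)
= (−6·n + 6·m + 14 − 3·m·n + 3·m^2 + 7·m)·(−8·m − 9·n)    [distributive law]
= (−6·n + 13·m + 14 − 3·m·n + 3·m^2)·(−8·m − 9·n)    [combine like terms]
= 48·m·n + 54·n^2 − 104·m^2 − 117·m·n − 112·m − 126·n + 24·m^2·n + 27·m·n^2 − 24·m^3 − 27·m^2·n    [distributive law]
= −69·m·n + 54·n^2 − 104·m^2 − 112·m − 126·n − 3·m^2·n + 27·m·n^2 − 24·m^3    [combine like terms]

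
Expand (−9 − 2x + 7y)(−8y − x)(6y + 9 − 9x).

−72y^2 + 648y − 513xy + 81x − 63x^2 + 558xy^2 − 69x^2y − 18x^3 − 336y^3

(−9 − 2x + 7y)(−8y − x)(6y + 9 − 9x)
= (72y + 9x + 16xy + 2x^2 − 56y^2 − 7xy)(6y + 9 − 9x)    [distributive law]
= (72y + 9x + 9xy + 2x^2 − 56y^2)(6y + 9 − 9x)    [combine like terms]
= 432y^2 + 648y − 648xy + 54xy + 81x − 81x^2 + 54xy^2 + 81xy − 81x^2y + 12x^2y + 18x^2 − 18x^3 − 336y^3 − 504y^2 + 504xy^2    [distributive law]
= −72y^2 + 648y − 513xy + 81x − 63x^2 + 558xy^2 − 69x^2y − 18x^3 − 336y^3    [combine like terms]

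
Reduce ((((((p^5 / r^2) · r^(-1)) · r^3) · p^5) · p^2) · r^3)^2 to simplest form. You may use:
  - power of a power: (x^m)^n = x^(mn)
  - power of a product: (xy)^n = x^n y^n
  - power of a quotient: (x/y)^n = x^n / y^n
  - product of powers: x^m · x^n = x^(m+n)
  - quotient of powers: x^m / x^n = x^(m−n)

((((((p^5 / r^2) · r^(-1)) · r^3) · p^5) · p^2) · r^3)^2
= ((((((p^5 / r^2) · r^(-1)) · r^3) · p^5) · p^2)^2) · ((r^3)^2)    [power of a product]
= ((((((p^5 / r^2) · r^(-1)) · r^3) · p^5)^2) · ((p^2)^2)) · ((r^3)^2)    [power of a product]
= ((((((p^5 / r^2) · r^(-1)) · r^3)^2) · ((p^5)^2)) · ((p^2)^2)) · ((r^3)^2)    [power of a product]
= ((((((p^5 / r^2) · r^(-1))^2) · ((r^3)^2)) · ((p^5)^2)) · ((p^2)^2)) · ((r^3)^2)    [power of a product]
= ((((((p^5 / r^2)^2) · ((r^(-1))^2)) · ((r^3)^2)) · ((p^5)^2)) · ((p^2)^2)) · ((r^3)^2)    [power of a product]
= (((((((p^5)^2) / ((r^2)^2)) · ((r^(-1))^2)) · ((r^3)^2)) · ((p^5)^2)) · ((p^2)^2)) · ((r^3)^2)    [power of a quotient]
= (((((p^10 / ((r^2)^2)) · ((r^(-1))^2)) · ((r^3)^2)) · ((p^5)^2)) · ((p^2)^2)) · ((r^3)^2)    [power of a power]
= (((((p^10 / r^4) · ((r^(-1))^2)) · ((r^3)^2)) · ((p^5)^2)) · ((p^2)^2)) · ((r^3)^2)    [power of a power]
= (((((p^10 / r^4) · r^(-2)) · ((r^3)^2)) · ((p^5)^2)) · ((p^2)^2)) · ((r^3)^2)    [power of a power]
= (((((p^10 / r^4) · r^(-2)) · r^6) · ((p^5)^2)) · ((p^2)^2)) · ((r^3)^2)    [power of a power]
= (((((p^10 / r^4) · r^(-2)) · r^6) · p^10) · ((p^2)^2)) · ((r^3)^2)    [power of a power]
= (((((p^10 / r^4) · r^(-2)) · r^6) · p^10) · p^4) · ((r^3)^2)    [power of a power]
= (((((p^10 / r^4) · r^(-2)) · r^6) · p^10) · p^4) · r^6    [power of a power]
= p^24r^6    [quotient of powers; product of powers]

p^24r^6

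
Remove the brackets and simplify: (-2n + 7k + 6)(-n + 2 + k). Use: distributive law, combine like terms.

(-2n + 7k + 6)(-n + 2 + k)
= 2n^2 - 4n - 2kn - 7kn + 14k + 7k^2 - 6n + 12 + 6k    [distributive law]
= 2n^2 - 10n - 9kn + 20k + 7k^2 + 12    [combine like terms]

2n^2 - 10n - 9kn + 20k + 7k^2 + 12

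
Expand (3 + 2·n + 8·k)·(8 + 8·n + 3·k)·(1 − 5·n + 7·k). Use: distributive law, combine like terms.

24 − 80·n + 241·k − 184·n² − 15·k·n + 535·k² − 80·n³ − 238·k·n² + 370·k²·n + 168·k³

(3 + 2·n + 8·k)·(8 + 8·n + 3·k)·(1 − 5·n + 7·k)
= (24 + 24·n + 9·k + 16·n + 16·n² + 6·k·n + 64·k + 64·k·n + 24·k²)·(1 − 5·n + 7·k)    [distributive law]
= (24 + 40·n + 73·k + 16·n² + 70·k·n + 24·k²)·(1 − 5·n + 7·k)    [combine like terms]
= 24 − 120·n + 168·k + 40·n − 200·n² + 280·k·n + 73·k − 365·k·n + 511·k² + 16·n² − 80·n³ + 112·k·n² + 70·k·n − 350·k·n² + 490·k²·n + 24·k² − 120·k²·n + 168·k³    [distributive law]
= 24 − 80·n + 241·k − 184·n² − 15·k·n + 535·k² − 80·n³ − 238·k·n² + 370·k²·n + 168·k³    [combine like terms]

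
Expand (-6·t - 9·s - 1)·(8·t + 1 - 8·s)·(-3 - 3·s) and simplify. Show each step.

(-6·t - 9·s - 1)·(8·t + 1 - 8·s)·(-3 - 3·s)
= (-48·t^2 - 6·t + 48·s·t - 72·s·t - 9·s + 72·s^2 - 8·t - 1 + 8·s)·(-3 - 3·s)    [distributive law]
= (-48·t^2 - 14·t - 24·s·t - s + 72·s^2 - 1)·(-3 - 3·s)    [combine like terms]
= 144·t^2 + 144·s·t^2 + 42·t + 42·s·t + 72·s·t + 72·s^2·t + 3·s + 3·s^2 - 216·s^2 - 216·s^3 + 3 + 3·s    [distributive law]
= 144·t^2 + 144·s·t^2 + 42·t + 114·s·t + 72·s^2·t + 6·s - 213·s^2 - 216·s^3 + 3    [combine like terms]

144·t^2 + 144·s·t^2 + 42·t + 114·s·t + 72·s^2·t + 6·s - 213·s^2 - 216·s^3 + 3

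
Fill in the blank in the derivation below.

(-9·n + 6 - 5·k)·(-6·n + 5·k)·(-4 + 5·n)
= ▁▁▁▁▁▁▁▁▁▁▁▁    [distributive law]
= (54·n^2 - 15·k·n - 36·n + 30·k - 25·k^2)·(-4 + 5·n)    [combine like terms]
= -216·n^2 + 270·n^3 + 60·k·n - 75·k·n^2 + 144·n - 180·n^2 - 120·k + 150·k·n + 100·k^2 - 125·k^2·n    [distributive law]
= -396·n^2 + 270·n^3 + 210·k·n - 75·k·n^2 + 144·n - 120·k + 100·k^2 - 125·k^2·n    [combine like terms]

After distributive law, the bracketed line is:

(54·n^2 - 45·k·n - 36·n + 30·k + 30·k·n - 25·k^2)·(-4 + 5·n)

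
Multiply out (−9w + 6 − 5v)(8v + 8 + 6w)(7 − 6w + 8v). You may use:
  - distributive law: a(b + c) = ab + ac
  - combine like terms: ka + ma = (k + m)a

−1050vw + 180vw^2 − 576v^2w − 540w − 162w^2 + 324w^3 + 440v − 216v^2 + 336 − 320v^3

(−9w + 6 − 5v)(8v + 8 + 6w)(7 − 6w + 8v)
= (−72vw − 72w − 54w^2 + 48v + 48 + 36w − 40v^2 − 40v − 30vw)(7 − 6w + 8v)    [distributive law]
= (−102vw − 36w − 54w^2 + 8v + 48 − 40v^2)(7 − 6w + 8v)    [combine like terms]
= −714vw + 612vw^2 − 816v^2w − 252w + 216w^2 − 288vw − 378w^2 + 324w^3 − 432vw^2 + 56v − 48vw + 64v^2 + 336 − 288w + 384v − 280v^2 + 240v^2w − 320v^3    [distributive law]
= −1050vw + 180vw^2 − 576v^2w − 540w − 162w^2 + 324w^3 + 440v − 216v^2 + 336 − 320v^3    [combine like terms]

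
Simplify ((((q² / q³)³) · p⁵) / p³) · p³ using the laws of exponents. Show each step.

((((q² / q³)³) · p⁵) / p³) · p³
= (((((q²)³) / ((q³)³)) · p⁵) / p³) · p³    [power of a quotient]
= (((q⁶ / ((q³)³)) · p⁵) / p³) · p³    [power of a power]
= (((q⁶ / q⁹) · p⁵) / p³) · p³    [power of a power]
= ((q⁻³ · p⁵) / p³) · p³    [quotient of powers]
= p⁵q⁻³    [quotient of powers; product of powers]

p⁵q⁻³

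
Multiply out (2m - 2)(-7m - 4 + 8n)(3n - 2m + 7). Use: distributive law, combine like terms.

(2m - 2)(-7m - 4 + 8n)(3n - 2m + 7)
= (-14m² - 8m + 16mn + 14m + 8 - 16n)(3n - 2m + 7)    [distributive law]
= (-14m² + 6m + 16mn + 8 - 16n)(3n - 2m + 7)    [combine like terms]
= -42m²n + 28m³ - 98m² + 18mn - 12m² + 42m + 48mn² - 32m²n + 112mn + 24n - 16m + 56 - 48n² + 32mn - 112n    [distributive law]
= -74m²n + 28m³ - 110m² + 162mn + 26m + 48mn² - 88n + 56 - 48n²    [combine like terms]

-74m²n + 28m³ - 110m² + 162mn + 26m + 48mn² - 88n + 56 - 48n²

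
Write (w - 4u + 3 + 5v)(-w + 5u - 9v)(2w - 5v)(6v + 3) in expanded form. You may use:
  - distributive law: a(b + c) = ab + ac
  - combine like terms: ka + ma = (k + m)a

-12vw^3 - 6w^3 - 138v^2w^2 - 105vw^2 + 108uvw^2 + 54uw^2 + 462uv^2w + 411uvw - 120v^3w - 294v^2w - 240u^2vw - 120u^2w + 600u^2v^2 + 300u^2v - 1830uv^3 - 1365uv^2 - 18w^2 - 117vw + 90uw - 225uv + 1485v^3 + 405v^2 + 1350v^4

(w - 4u + 3 + 5v)(-w + 5u - 9v)(2w - 5v)(6v + 3)
= (-w^2 + 5uw - 9vw + 4uw - 20u^2 + 36uv - 3w + 15u - 27v - 5vw + 25uv - 45v^2)(2w - 5v)(6v + 3)    [distributive law]
= (-w^2 + 9uw - 14vw - 20u^2 + 61uv - 3w + 15u - 27v - 45v^2)(2w - 5v)(6v + 3)    [combine like terms]
= (-2w^3 + 5vw^2 + 18uw^2 - 45uvw - 28vw^2 + 70v^2w - 40u^2w + 100u^2v + 122uvw - 305uv^2 - 6w^2 + 15vw + 30uw - 75uv - 54vw + 135v^2 - 90v^2w + 225v^3)(6v + 3)    [distributive law]
= (-2w^3 - 23vw^2 + 18uw^2 + 77uvw - 20v^2w - 40u^2w + 100u^2v - 305uv^2 - 6w^2 - 39vw + 30uw - 75uv + 135v^2 + 225v^3)(6v + 3)    [combine like terms]
= -12vw^3 - 6w^3 - 138v^2w^2 - 69vw^2 + 108uvw^2 + 54uw^2 + 462uv^2w + 231uvw - 120v^3w - 60v^2w - 240u^2vw - 120u^2w + 600u^2v^2 + 300u^2v - 1830uv^3 - 915uv^2 - 36vw^2 - 18w^2 - 234v^2w - 117vw + 180uvw + 90uw - 450uv^2 - 225uv + 810v^3 + 405v^2 + 1350v^4 + 675v^3    [distributive law]
= -12vw^3 - 6w^3 - 138v^2w^2 - 105vw^2 + 108uvw^2 + 54uw^2 + 462uv^2w + 411uvw - 120v^3w - 294v^2w - 240u^2vw - 120u^2w + 600u^2v^2 + 300u^2v - 1830uv^3 - 1365uv^2 - 18w^2 - 117vw + 90uw - 225uv + 1485v^3 + 405v^2 + 1350v^4    [combine like terms]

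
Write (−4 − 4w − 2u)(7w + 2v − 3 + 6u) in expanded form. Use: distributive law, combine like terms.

(−4 − 4w − 2u)(7w + 2v − 3 + 6u)
= −28w − 8v + 12 − 24u − 28w^2 − 8vw + 12w − 24uw − 14uw − 4uv + 6u − 12u^2    [distributive law]
= −16w − 8v + 12 − 18u − 28w^2 − 8vw − 38uw − 4uv − 12u^2    [combine like terms]

−16w − 8v + 12 − 18u − 28w^2 − 8vw − 38uw − 4uv − 12u^2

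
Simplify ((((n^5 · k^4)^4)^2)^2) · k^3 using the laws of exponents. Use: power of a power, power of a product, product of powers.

((((n^5 · k^4)^4)^2)^2) · k^3
= (((n^5 · k^4)^4)^4) · k^3    [power of a power]
= ((n^5 · k^4)^16) · k^3    [power of a power]
= (((n^5)^16) · ((k^4)^16)) · k^3    [power of a product]
= (n^80 · ((k^4)^16)) · k^3    [power of a power]
= (n^80 · k^64) · k^3    [power of a power]
= k^67n^80    [product of powers]

k^67n^80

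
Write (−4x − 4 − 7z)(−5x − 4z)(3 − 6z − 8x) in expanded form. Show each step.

(−4x − 4 − 7z)(−5x − 4z)(3 − 6z − 8x)
= (20x^2 + 16xz + 20x + 16z + 35xz + 28z^2)(3 − 6z − 8x)    [distributive law]
= (20x^2 + 51xz + 20x + 16z + 28z^2)(3 − 6z − 8x)    [combine like terms]
= 60x^2 − 120x^2z − 160x^3 + 153xz − 306xz^2 − 408x^2z + 60x − 120xz − 160x^2 + 48z − 96z^2 − 128xz + 84z^2 − 168z^3 − 224xz^2    [distributive law]
= −100x^2 − 528x^2z − 160x^3 − 95xz − 530xz^2 + 60x + 48z − 12z^2 − 168z^3    [combine like terms]

−100x^2 − 528x^2z − 160x^3 − 95xz − 530xz^2 + 60x + 48z − 12z^2 − 168z^3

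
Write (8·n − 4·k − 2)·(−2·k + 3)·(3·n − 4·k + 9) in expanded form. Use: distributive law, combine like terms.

(8·n − 4·k − 2)·(−2·k + 3)·(3·n − 4·k + 9)
= (−16·k·n + 24·n + 8·k² − 12·k + 4·k − 6)·(3·n − 4·k + 9)    [distributive law]
= (−16·k·n + 24·n + 8·k² − 8·k − 6)·(3·n − 4·k + 9)    [combine like terms]
= −48·k·n² + 64·k²·n − 144·k·n + 72·n² − 96·k·n + 216·n + 24·k²·n − 32·k³ + 72·k² − 24·k·n + 32·k² − 72·k − 18·n + 24·k − 54    [distributive law]
= −48·k·n² + 88·k²·n − 264·k·n + 72·n² + 198·n − 32·k³ + 104·k² − 48·k − 54    [combine like terms]

−48·k·n² + 88·k²·n − 264·k·n + 72·n² + 198·n − 32·k³ + 104·k² − 48·k − 54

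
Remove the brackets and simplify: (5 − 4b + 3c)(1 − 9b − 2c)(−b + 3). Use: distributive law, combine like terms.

(5 − 4b + 3c)(1 − 9b − 2c)(−b + 3)
= (5 − 45b − 10c − 4b + 36b^2 + 8bc + 3c − 27bc − 6c^2)(−b + 3)    [distributive law]
= (5 − 49b − 7c + 36b^2 − 19bc − 6c^2)(−b + 3)    [combine like terms]
= −5b + 15 + 49b^2 − 147b + 7bc − 21c − 36b^3 + 108b^2 + 19b^2c − 57bc + 6bc^2 − 18c^2    [distributive law]
= −152b + 15 + 157b^2 − 50bc − 21c − 36b^3 + 19b^2c + 6bc^2 − 18c^2    [combine like terms]

−152b + 15 + 157b^2 − 50bc − 21c − 36b^3 + 19b^2c + 6bc^2 − 18c^2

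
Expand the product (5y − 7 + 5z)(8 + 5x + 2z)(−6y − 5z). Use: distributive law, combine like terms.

(5y − 7 + 5z)(8 + 5x + 2z)(−6y − 5z)
= (40y + 25xy + 10yz − 56 − 35x − 14z + 40z + 25xz + 10z²)(−6y − 5z)    [distributive law]
= (40y + 25xy + 10yz − 56 − 35x + 26z + 25xz + 10z²)(−6y − 5z)    [combine like terms]
= −240y² − 200yz − 150xy² − 125xyz − 60y²z − 50yz² + 336y + 280z + 210xy + 175xz − 156yz − 130z² − 150xyz − 125xz² − 60yz² − 50z³    [distributive law]
= −240y² − 356yz − 150xy² − 275xyz − 60y²z − 110yz² + 336y + 280z + 210xy + 175xz − 130z² − 125xz² − 50z³    [combine like terms]

−240y² − 356yz − 150xy² − 275xyz − 60y²z − 110yz² + 336y + 280z + 210xy + 175xz − 130z² − 125xz² − 50z³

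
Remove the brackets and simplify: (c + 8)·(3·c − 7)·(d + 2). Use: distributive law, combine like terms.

(c + 8)·(3·c − 7)·(d + 2)
= (3·c^2 − 7·c + 24·c − 56)·(d + 2)    [distributive law]
= (3·c^2 + 17·c − 56)·(d + 2)    [combine like terms]
= 3·c^2·d + 6·c^2 + 17·c·d + 34·c − 56·d − 112    [distributive law]

3·c^2·d + 6·c^2 + 17·c·d + 34·c − 56·d − 112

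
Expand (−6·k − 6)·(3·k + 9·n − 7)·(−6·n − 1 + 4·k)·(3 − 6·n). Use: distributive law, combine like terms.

−1008·k^2·n + 648·k^2·n^2 + 342·k^2 − 216·k^3 + 432·k^3·n + 2808·k·n^2 − 1944·k·n^3 − 1782·k·n + 432·k + 2160·n^2 − 1944·n^3 − 342·n − 126

(−6·k − 6)·(3·k + 9·n − 7)·(−6·n − 1 + 4·k)·(3 − 6·n)
= (−18·k^2 − 54·k·n + 42·k − 18·k − 54·n + 42)·(−6·n − 1 + 4·k)·(3 − 6·n)    [distributive law]
= (−18·k^2 − 54·k·n + 24·k − 54·n + 42)·(−6·n − 1 + 4·k)·(3 − 6·n)    [combine like terms]
= (108·k^2·n + 18·k^2 − 72·k^3 + 324·k·n^2 + 54·k·n − 216·k^2·n − 144·k·n − 24·k + 96·k^2 + 324·n^2 + 54·n − 216·k·n − 252·n − 42 + 168·k)·(3 − 6·n)    [distributive law]
= (−108·k^2·n + 114·k^2 − 72·k^3 + 324·k·n^2 − 306·k·n + 144·k + 324·n^2 − 198·n − 42)·(3 − 6·n)    [combine like terms]
= −324·k^2·n + 648·k^2·n^2 + 342·k^2 − 684·k^2·n − 216·k^3 + 432·k^3·n + 972·k·n^2 − 1944·k·n^3 − 918·k·n + 1836·k·n^2 + 432·k − 864·k·n + 972·n^2 − 1944·n^3 − 594·n + 1188·n^2 − 126 + 252·n    [distributive law]
= −1008·k^2·n + 648·k^2·n^2 + 342·k^2 − 216·k^3 + 432·k^3·n + 2808·k·n^2 − 1944·k·n^3 − 1782·k·n + 432·k + 2160·n^2 − 1944·n^3 − 342·n − 126    [combine like terms]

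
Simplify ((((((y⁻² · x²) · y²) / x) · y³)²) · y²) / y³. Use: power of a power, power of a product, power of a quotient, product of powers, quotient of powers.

((((((y⁻² · x²) · y²) / x) · y³)²) · y²) / y³
= ((((((y⁻² · x²) · y²) / x)²) · ((y³)²)) · y²) / y³    [power of a product]
= ((((((y⁻² · x²) · y²)²) / (x²)) · ((y³)²)) · y²) / y³    [power of a quotient]
= ((((((y⁻² · x²)²) · ((y²)²)) / (x²)) · ((y³)²)) · y²) / y³    [power of a product]
= (((((((y⁻²)²) · ((x²)²)) · ((y²)²)) / (x²)) · ((y³)²)) · y²) / y³    [power of a product]
= (((((y⁻⁴ · ((x²)²)) · ((y²)²)) / (x²)) · ((y³)²)) · y²) / y³    [power of a power]
= (((((y⁻⁴ · x⁴) · ((y²)²)) / (x²)) · ((y³)²)) · y²) / y³    [power of a power]
= (((((y⁻⁴ · x⁴) · y⁴) / (x²)) · ((y³)²)) · y²) / y³    [power of a power]
= (((((y⁻⁴ · x⁴) · y⁴) / x²) · y⁶) · y²) / y³    [power of a power]
= x²·y⁵    [quotient of powers; product of powers]

x²·y⁵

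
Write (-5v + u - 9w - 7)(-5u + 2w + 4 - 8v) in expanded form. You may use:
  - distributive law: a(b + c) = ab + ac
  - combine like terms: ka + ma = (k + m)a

(-5v + u - 9w - 7)(-5u + 2w + 4 - 8v)
= 25uv - 10vw - 20v + 40v² - 5u² + 2uw + 4u - 8uv + 45uw - 18w² - 36w + 72vw + 35u - 14w - 28 + 56v    [distributive law]
= 17uv + 62vw + 36v + 40v² - 5u² + 47uw + 39u - 18w² - 50w - 28    [combine like terms]

17uv + 62vw + 36v + 40v² - 5u² + 47uw + 39u - 18w² - 50w - 28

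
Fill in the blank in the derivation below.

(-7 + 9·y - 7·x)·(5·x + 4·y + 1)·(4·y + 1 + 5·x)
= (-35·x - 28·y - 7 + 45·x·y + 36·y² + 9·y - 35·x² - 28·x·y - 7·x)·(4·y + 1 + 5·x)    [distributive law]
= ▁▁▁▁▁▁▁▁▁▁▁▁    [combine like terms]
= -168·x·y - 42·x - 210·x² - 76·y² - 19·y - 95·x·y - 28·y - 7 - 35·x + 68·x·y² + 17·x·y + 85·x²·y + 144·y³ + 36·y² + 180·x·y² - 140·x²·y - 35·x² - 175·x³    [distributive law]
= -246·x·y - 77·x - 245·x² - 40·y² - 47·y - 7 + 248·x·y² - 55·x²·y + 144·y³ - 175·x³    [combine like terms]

After combine like terms, the bracketed line is:

(-42·x - 19·y - 7 + 17·x·y + 36·y² - 35·x²)·(4·y + 1 + 5·x)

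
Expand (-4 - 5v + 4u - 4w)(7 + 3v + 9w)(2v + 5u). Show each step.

-56v - 140u - 94v² - 179uv - 128vw - 320uw - 30v³ - 51uv² - 114v²w - 213uvw + 140u² + 60u²v + 180u²w - 72vw² - 180uw²

(-4 - 5v + 4u - 4w)(7 + 3v + 9w)(2v + 5u)
= (-28 - 12v - 36w - 35v - 15v² - 45vw + 28u + 12uv + 36uw - 28w - 12vw - 36w²)(2v + 5u)    [distributive law]
= (-28 - 47v - 64w - 15v² - 57vw + 28u + 12uv + 36uw - 36w²)(2v + 5u)    [combine like terms]
= -56v - 140u - 94v² - 235uv - 128vw - 320uw - 30v³ - 75uv² - 114v²w - 285uvw + 56uv + 140u² + 24uv² + 60u²v + 72uvw + 180u²w - 72vw² - 180uw²    [distributive law]
= -56v - 140u - 94v² - 179uv - 128vw - 320uw - 30v³ - 51uv² - 114v²w - 213uvw + 140u² + 60u²v + 180u²w - 72vw² - 180uw²    [combine like terms]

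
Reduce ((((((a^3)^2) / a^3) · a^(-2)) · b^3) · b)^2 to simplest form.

((((((a^3)^2) / a^3) · a^(-2)) · b^3) · b)^2
= ((((((a^3)^2) / a^3) · a^(-2)) · b^3)^2) · (b^2)    [power of a product]
= ((((((a^3)^2) / a^3) · a^(-2))^2) · ((b^3)^2)) · (b^2)    [power of a product]
= ((((((a^3)^2) / a^3)^2) · ((a^(-2))^2)) · ((b^3)^2)) · (b^2)    [power of a product]
= ((((((a^3)^2)^2) / ((a^3)^2)) · ((a^(-2))^2)) · ((b^3)^2)) · (b^2)    [power of a quotient]
= (((((a^3)^4) / ((a^3)^2)) · ((a^(-2))^2)) · ((b^3)^2)) · (b^2)    [power of a power]
= (((a^12 / ((a^3)^2)) · ((a^(-2))^2)) · ((b^3)^2)) · (b^2)    [power of a power]
= (((a^12 / a^6) · ((a^(-2))^2)) · ((b^3)^2)) · (b^2)    [power of a power]
= ((a^6 · ((a^(-2))^2)) · ((b^3)^2)) · (b^2)    [quotient of powers]
= ((a^6 · a^(-4)) · ((b^3)^2)) · (b^2)    [power of a power]
= (a^2 · ((b^3)^2)) · (b^2)    [product of powers]
= (a^2 · b^6) · (b^2)    [power of a power]
= a^2b^8    [product of powers]

a^2b^8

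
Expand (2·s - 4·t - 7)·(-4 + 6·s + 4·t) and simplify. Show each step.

(2·s - 4·t - 7)·(-4 + 6·s + 4·t)
= -8·s + 12·s^2 + 8·s·t + 16·t - 24·s·t - 16·t^2 + 28 - 42·s - 28·t    [distributive law]
= -50·s + 12·s^2 - 16·s·t - 12·t - 16·t^2 + 28    [combine like terms]

-50·s + 12·s^2 - 16·s·t - 12·t - 16·t^2 + 28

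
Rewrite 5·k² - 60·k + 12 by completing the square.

5·k² - 60·k + 12
= 5(k² - 12·k) + 12    [factor out 5 from the k-terms]
= 5(k² - 12·k + 36 - 36) + 12    [add and subtract 36 inside the bracket]
= 5(k - 6)² - 180 + 12    [perfect-square identity]
= 5(k - 6)² - 168    [combine constants]

5(k - 6)² - 168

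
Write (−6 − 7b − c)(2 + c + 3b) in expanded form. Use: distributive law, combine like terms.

(−6 − 7b − c)(2 + c + 3b)
= −12 − 6c − 18b − 14b − 7bc − 21b^2 − 2c − c^2 − 3bc    [distributive law]
= −12 − 8c − 32b − 10bc − 21b^2 − c^2    [combine like terms]

−12 − 8c − 32b − 10bc − 21b^2 − c^2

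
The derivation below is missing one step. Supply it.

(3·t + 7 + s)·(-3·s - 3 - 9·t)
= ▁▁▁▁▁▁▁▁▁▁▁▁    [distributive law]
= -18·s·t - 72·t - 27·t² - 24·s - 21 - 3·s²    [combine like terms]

By distributive law:

-9·s·t - 9·t - 27·t² - 21·s - 21 - 63·t - 3·s² - 3·s - 9·s·t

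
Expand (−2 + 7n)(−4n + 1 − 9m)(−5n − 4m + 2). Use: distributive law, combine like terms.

−131n² − 276mn + 40n + 44m − 4 − 72m² + 140n³ + 427mn² + 252m²n

(−2 + 7n)(−4n + 1 − 9m)(−5n − 4m + 2)
= (8n − 2 + 18m − 28n² + 7n − 63mn)(−5n − 4m + 2)    [distributive law]
= (15n − 2 + 18m − 28n² − 63mn)(−5n − 4m + 2)    [combine like terms]
= −75n² − 60mn + 30n + 10n + 8m − 4 − 90mn − 72m² + 36m + 140n³ + 112mn² − 56n² + 315mn² + 252m²n − 126mn    [distributive law]
= −131n² − 276mn + 40n + 44m − 4 − 72m² + 140n³ + 427mn² + 252m²n    [combine like terms]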